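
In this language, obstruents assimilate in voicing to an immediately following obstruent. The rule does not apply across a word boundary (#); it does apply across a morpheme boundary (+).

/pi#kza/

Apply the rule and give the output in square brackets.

[pi#gza]

/k/ before /z/ (voiced) → [g]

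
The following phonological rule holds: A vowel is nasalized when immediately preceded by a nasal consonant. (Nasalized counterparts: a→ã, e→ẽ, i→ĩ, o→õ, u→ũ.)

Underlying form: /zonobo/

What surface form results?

[zonõbo]

/o/ after nasal /n/ → [õ]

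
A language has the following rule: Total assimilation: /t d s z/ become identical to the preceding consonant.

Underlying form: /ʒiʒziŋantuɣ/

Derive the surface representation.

[ʒiʒʒiŋannuɣ]

/z/ after /ʒ/ → [ʒ] (total assimilation)
/t/ after /n/ → [n] (total assimilation)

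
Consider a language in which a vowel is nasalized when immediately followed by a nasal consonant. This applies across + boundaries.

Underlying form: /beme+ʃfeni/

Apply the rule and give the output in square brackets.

/e/ before nasal /m/ → [ẽ]
/e/ before nasal /n/ → [ẽ]

[bẽme+ʃfẽni]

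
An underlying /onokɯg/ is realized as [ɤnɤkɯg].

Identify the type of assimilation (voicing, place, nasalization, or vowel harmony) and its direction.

/o/→[ɤ] /o/→[ɤ].
Vowels agree with the last vowel, so the harmony is regressive.

vowel harmony, regressive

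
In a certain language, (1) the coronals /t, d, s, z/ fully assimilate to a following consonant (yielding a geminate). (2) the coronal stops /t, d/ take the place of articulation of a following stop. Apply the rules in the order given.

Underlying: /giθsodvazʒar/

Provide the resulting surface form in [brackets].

[giθsovvaʒʒar]

Rule 1: /d/ before /v/ → [v] (total assimilation)
Rule 1: /z/ before /ʒ/ → [ʒ] (total assimilation)
After rule 1: giθsovvaʒʒar
Rule 2: no segment meets the rule's conditions; no change.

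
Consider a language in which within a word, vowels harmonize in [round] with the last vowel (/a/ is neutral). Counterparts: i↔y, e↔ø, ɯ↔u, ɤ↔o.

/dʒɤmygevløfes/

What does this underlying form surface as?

[dʒɤmigevlefes]

/y/ harmonizes with /e/ ([-round]) → [i]
/ø/ harmonizes with /e/ ([-round]) → [e]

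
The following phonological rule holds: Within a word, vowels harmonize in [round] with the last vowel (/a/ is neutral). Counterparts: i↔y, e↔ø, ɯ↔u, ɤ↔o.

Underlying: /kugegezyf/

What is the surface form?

[kugøgøzyf]

/e/ harmonizes with /y/ ([+round]) → [ø]
/e/ harmonizes with /y/ ([+round]) → [ø]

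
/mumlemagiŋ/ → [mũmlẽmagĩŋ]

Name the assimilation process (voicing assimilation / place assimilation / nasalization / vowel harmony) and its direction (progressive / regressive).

nasalization, regressive

/u/→[ũ] /e/→[ẽ] /i/→[ĩ].
Each target copies a feature from the following segment, so the direction is regressive.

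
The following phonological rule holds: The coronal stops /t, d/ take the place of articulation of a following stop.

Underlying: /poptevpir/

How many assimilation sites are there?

No segment meets the rule's conditions.

0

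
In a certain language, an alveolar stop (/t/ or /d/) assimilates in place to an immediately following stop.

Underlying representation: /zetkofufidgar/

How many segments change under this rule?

2

/t/ before /k/ (velar) → [k]
/d/ before /g/ (velar) → [g]
2 segments change.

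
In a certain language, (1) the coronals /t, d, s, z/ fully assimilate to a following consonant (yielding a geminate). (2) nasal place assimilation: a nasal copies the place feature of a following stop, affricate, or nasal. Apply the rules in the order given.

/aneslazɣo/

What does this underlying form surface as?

[anellaɣɣo]

Rule 1: /s/ before /l/ → [l] (total assimilation)
Rule 1: /z/ before /ɣ/ → [ɣ] (total assimilation)
After rule 1: anellaɣɣo
Rule 2: no segment meets the rule's conditions; no change.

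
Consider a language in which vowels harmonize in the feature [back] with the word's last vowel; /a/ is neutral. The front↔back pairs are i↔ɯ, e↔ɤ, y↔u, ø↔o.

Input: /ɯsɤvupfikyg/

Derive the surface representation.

[isevypfikyg]

/ɯ/ harmonizes with /y/ ([-back]) → [i]
/ɤ/ harmonizes with /y/ ([-back]) → [e]
/u/ harmonizes with /y/ ([-back]) → [y]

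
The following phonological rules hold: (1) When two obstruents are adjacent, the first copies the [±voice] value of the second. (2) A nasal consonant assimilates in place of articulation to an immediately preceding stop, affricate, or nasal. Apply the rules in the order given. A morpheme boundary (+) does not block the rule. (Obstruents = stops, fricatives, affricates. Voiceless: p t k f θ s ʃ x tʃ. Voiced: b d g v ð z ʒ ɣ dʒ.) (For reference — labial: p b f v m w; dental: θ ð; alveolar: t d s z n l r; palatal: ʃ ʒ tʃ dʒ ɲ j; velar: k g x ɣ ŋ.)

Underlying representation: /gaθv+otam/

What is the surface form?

Rule 1: /θ/ before /v/ (voiced) → [ð]
After rule 1: gaðv+otam
Rule 2: no segment meets the rule's conditions; no change.

[gaðv+otam]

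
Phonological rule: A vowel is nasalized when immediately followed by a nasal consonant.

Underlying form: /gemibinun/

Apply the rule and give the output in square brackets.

/e/ before nasal /m/ → [ẽ]
/i/ before nasal /n/ → [ĩ]
/u/ before nasal /n/ → [ũ]

[gẽmibĩnũn]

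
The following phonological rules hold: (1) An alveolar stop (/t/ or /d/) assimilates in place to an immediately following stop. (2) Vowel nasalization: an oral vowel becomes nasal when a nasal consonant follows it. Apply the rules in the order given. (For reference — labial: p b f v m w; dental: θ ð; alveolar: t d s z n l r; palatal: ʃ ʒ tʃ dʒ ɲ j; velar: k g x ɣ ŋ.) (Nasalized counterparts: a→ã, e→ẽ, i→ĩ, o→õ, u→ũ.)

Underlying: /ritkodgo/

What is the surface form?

Rule 1: /t/ before /k/ (velar) → [k]
Rule 1: /d/ before /g/ (velar) → [g]
After rule 1: rikkoggo
Rule 2: no segment meets the rule's conditions; no change.

[rikkoggo]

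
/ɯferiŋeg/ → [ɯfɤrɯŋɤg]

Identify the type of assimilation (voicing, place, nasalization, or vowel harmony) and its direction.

/e/→[ɤ] /i/→[ɯ] /e/→[ɤ].
Vowels agree with the first vowel, so the harmony is progressive.

vowel harmony, progressive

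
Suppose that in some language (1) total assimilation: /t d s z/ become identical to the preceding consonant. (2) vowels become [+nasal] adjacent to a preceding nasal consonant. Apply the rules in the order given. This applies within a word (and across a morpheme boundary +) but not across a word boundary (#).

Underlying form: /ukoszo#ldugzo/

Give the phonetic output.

Rule 1: /z/ after /s/ → [s] (total assimilation)
Rule 1: /d/ after /l/ → [l] (total assimilation)
Rule 1: /z/ after /g/ → [g] (total assimilation)
After rule 1: ukosso#lluggo
Rule 2: no segment meets the rule's conditions; no change.

[ukosso#lluggo]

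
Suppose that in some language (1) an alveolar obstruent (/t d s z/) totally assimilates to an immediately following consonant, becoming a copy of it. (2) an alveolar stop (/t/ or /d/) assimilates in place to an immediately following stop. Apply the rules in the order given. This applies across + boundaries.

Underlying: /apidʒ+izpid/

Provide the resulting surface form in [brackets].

[apidʒ+ippid]

Rule 1: /z/ before /p/ → [p] (total assimilation)
After rule 1: apidʒ+ippid
Rule 2: no segment meets the rule's conditions; no change.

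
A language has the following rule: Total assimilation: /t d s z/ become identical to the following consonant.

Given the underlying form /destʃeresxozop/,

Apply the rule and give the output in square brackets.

[detʃtʃerexxozop]

/s/ before /tʃ/ → [tʃ] (total assimilation)
/s/ before /x/ → [x] (total assimilation)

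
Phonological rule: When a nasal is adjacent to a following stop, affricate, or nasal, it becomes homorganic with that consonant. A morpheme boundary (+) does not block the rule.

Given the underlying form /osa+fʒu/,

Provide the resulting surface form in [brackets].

[osa+fʒu]

no segment meets the rule's conditions; no change.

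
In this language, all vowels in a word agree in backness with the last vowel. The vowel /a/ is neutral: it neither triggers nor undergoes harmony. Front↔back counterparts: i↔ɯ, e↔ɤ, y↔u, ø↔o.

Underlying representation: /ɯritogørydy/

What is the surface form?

/ɯ/ harmonizes with /y/ ([-back]) → [i]
/o/ harmonizes with /y/ ([-back]) → [ø]

[iritøgørydy]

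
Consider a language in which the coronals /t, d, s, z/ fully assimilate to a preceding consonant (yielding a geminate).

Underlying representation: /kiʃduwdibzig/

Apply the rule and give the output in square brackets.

[kiʃʃuwwibbig]

/d/ after /ʃ/ → [ʃ] (total assimilation)
/d/ after /w/ → [w] (total assimilation)
/z/ after /b/ → [b] (total assimilation)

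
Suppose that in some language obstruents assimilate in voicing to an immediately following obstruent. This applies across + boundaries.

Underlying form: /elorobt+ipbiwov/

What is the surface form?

/b/ before /t/ (voiceless) → [p]
/p/ before /b/ (voiced) → [b]

[eloropt+ibbiwov]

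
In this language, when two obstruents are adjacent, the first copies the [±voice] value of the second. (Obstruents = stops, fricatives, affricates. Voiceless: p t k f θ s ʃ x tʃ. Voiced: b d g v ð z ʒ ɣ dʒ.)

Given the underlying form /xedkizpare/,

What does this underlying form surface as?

/d/ before /k/ (voiceless) → [t]
/z/ before /p/ (voiceless) → [s]

[xetkispare]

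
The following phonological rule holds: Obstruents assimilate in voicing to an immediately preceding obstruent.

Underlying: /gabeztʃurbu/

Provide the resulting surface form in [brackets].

[gabezdʒurbu]

/tʃ/ after /z/ (voiced) → [dʒ]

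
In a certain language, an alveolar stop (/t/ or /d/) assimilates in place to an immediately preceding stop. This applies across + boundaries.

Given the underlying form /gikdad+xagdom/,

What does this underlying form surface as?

/d/ after /k/ (velar) → [g]
/d/ after /g/ (velar) → [g]

[gikgad+xaggom]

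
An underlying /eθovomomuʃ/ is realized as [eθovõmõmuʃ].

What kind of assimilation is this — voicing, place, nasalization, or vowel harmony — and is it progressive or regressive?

/o/→[õ] /o/→[õ].
Each target copies a feature from the following segment, so the direction is regressive.

nasalization, regressive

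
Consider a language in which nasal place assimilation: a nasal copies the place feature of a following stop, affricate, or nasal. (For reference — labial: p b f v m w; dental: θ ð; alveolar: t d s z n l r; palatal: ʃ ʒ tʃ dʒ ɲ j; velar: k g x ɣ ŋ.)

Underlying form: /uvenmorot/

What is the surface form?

[uvemmorot]

/n/ before /m/ (labial) → [m]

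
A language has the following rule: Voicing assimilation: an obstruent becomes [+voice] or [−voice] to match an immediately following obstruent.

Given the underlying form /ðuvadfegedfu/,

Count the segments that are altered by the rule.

/d/ before /f/ (voiceless) → [t]
/d/ before /f/ (voiceless) → [t]
2 segments change.

2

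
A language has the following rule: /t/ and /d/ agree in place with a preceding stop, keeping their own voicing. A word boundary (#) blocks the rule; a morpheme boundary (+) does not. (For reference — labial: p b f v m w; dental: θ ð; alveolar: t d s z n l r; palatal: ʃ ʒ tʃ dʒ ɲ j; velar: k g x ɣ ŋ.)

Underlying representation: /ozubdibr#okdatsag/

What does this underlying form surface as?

[ozubbibr#okgatsag]

/d/ after /b/ (labial) → [b]
/d/ after /k/ (velar) → [g]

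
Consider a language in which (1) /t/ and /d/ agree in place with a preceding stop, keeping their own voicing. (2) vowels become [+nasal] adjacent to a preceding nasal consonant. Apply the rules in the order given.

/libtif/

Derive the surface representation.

Rule 1: /t/ after /b/ (labial) → [p]
After rule 1: libpif
Rule 2: no segment meets the rule's conditions; no change.

[libpif]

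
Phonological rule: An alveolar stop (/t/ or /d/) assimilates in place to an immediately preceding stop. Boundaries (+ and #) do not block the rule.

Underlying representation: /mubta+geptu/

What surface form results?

/t/ after /b/ (labial) → [p]
/t/ after /p/ (labial) → [p]

[mubpa+geppu]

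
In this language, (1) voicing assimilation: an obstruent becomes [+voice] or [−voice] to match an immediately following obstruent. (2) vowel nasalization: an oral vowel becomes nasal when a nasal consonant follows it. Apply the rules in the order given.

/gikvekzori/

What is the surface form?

[gigvegzori]

Rule 1: /k/ before /v/ (voiced) → [g]
Rule 1: /k/ before /z/ (voiced) → [g]
After rule 1: gigvegzori
Rule 2: no segment meets the rule's conditions; no change.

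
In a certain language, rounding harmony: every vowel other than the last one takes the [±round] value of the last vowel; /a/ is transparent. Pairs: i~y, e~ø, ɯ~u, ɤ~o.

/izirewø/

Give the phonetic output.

[yzyrøwø]

/i/ harmonizes with /ø/ ([+round]) → [y]
/i/ harmonizes with /ø/ ([+round]) → [y]
/e/ harmonizes with /ø/ ([+round]) → [ø]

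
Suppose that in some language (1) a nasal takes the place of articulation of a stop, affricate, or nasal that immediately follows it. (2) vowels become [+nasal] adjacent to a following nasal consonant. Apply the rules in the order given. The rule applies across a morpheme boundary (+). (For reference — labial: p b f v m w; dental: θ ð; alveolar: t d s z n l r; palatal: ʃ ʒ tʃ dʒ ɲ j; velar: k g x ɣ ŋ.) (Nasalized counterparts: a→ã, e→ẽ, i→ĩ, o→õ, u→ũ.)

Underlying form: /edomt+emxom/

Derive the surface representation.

Rule 1: /m/ before /t/ (alveolar) → [n]
After rule 1: edont+emxom
Rule 2: /o/ before nasal /n/ → [õ]
Rule 2: /e/ before nasal /m/ → [ẽ]
Rule 2: /o/ before nasal /m/ → [õ]

[edõnt+ẽmxõm]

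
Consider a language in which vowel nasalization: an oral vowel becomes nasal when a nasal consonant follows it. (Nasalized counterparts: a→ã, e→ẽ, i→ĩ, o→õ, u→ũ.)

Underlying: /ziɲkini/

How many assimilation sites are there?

2

/i/ before nasal /ɲ/ → [ĩ]
/i/ before nasal /n/ → [ĩ]
2 segments change.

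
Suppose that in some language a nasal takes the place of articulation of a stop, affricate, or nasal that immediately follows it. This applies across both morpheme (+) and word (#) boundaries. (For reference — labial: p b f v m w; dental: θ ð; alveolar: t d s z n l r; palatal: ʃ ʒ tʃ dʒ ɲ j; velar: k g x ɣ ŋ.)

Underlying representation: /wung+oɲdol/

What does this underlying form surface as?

/n/ before /g/ (velar) → [ŋ]
/ɲ/ before /d/ (alveolar) → [n]

[wuŋg+ondol]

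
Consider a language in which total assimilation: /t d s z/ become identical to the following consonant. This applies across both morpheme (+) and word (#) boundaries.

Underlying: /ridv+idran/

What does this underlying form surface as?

[rivv+irran]

/d/ before /v/ → [v] (total assimilation)
/d/ before /r/ → [r] (total assimilation)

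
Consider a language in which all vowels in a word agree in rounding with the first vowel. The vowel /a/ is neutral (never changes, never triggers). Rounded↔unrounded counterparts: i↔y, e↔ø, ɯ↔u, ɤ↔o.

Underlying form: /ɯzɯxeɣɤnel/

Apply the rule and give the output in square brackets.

no segment meets the rule's conditions; no change.

[ɯzɯxeɣɤnel]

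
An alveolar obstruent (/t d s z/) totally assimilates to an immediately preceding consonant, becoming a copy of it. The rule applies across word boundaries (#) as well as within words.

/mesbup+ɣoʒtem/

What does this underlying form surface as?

[mesbup+ɣoʒʒem]

/t/ after /ʒ/ → [ʒ] (total assimilation)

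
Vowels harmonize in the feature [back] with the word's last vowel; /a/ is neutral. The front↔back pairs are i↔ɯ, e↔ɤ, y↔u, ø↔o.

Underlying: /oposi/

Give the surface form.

/o/ harmonizes with /i/ ([-back]) → [ø]
/o/ harmonizes with /i/ ([-back]) → [ø]

[øpøsi]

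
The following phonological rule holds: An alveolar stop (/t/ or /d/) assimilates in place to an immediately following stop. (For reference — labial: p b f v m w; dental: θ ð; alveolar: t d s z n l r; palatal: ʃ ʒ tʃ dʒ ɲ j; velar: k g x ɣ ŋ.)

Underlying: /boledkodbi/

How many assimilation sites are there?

/d/ before /k/ (velar) → [g]
/d/ before /b/ (labial) → [b]
2 segments change.

2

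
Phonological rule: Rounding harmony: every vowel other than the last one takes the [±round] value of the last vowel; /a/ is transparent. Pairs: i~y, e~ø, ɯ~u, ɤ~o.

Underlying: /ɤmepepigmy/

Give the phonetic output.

/ɤ/ harmonizes with /y/ ([+round]) → [o]
/e/ harmonizes with /y/ ([+round]) → [ø]
/e/ harmonizes with /y/ ([+round]) → [ø]
/i/ harmonizes with /y/ ([+round]) → [y]

[omøpøpygmy]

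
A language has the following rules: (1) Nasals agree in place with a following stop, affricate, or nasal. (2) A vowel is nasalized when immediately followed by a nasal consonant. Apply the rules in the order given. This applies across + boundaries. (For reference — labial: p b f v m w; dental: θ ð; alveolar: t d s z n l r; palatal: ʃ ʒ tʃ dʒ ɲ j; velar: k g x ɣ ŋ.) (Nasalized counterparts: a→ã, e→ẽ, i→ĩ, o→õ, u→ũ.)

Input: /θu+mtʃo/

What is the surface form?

Rule 1: /m/ before /tʃ/ (palatal) → [ɲ]
After rule 1: θu+ɲtʃo
Rule 2: /u/ before nasal /ɲ/ → [ũ]

[θũ+ɲtʃo]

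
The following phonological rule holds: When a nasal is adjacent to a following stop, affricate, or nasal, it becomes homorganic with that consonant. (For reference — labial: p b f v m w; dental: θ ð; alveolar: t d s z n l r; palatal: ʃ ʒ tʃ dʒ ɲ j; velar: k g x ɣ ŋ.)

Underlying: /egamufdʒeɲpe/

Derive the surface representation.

[egamufdʒempe]

/ɲ/ before /p/ (labial) → [m]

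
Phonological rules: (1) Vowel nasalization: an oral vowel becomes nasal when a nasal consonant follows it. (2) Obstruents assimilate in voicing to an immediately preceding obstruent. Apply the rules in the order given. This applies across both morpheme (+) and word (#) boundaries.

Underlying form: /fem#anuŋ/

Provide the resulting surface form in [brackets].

Rule 1: /e/ before nasal /m/ → [ẽ]
Rule 1: /a/ before nasal /n/ → [ã]
Rule 1: /u/ before nasal /ŋ/ → [ũ]
After rule 1: fẽm#ãnũŋ
Rule 2: no segment meets the rule's conditions; no change.

[fẽm#ãnũŋ]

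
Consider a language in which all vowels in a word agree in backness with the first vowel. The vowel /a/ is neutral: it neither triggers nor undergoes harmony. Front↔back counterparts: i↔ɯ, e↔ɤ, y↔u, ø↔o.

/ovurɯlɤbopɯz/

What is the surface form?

[ovurɯlɤbopɯz]

no segment meets the rule's conditions; no change.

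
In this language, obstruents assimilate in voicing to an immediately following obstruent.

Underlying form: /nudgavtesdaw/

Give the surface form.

/v/ before /t/ (voiceless) → [f]
/s/ before /d/ (voiced) → [z]

[nudgaftezdaw]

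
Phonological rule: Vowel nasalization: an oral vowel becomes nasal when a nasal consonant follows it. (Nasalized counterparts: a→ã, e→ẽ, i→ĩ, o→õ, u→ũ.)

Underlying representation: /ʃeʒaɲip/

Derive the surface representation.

/a/ before nasal /ɲ/ → [ã]

[ʃeʒãɲip]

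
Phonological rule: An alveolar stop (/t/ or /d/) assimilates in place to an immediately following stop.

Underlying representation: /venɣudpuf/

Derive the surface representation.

[venɣubpuf]

/d/ before /p/ (labial) → [b]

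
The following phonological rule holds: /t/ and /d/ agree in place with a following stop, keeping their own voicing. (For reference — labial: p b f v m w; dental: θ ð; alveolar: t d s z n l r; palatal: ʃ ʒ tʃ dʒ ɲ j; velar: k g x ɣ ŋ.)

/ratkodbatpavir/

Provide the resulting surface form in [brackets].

/t/ before /k/ (velar) → [k]
/d/ before /b/ (labial) → [b]
/t/ before /p/ (labial) → [p]

[rakkobbappavir]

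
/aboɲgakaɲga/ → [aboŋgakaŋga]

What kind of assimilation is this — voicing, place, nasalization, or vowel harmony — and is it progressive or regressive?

place assimilation, regressive

/ɲ/→[ŋ] /ɲ/→[ŋ].
Each target copies a feature from the following segment, so the direction is regressive.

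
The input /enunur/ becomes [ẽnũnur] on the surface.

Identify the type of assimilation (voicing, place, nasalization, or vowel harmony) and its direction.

/e/→[ẽ] /u/→[ũ].
Each target copies a feature from the following segment, so the direction is regressive.

nasalization, regressive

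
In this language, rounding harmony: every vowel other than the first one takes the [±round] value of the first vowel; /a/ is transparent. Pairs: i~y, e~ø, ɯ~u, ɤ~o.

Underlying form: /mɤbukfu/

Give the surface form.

[mɤbɯkfɯ]

/u/ harmonizes with /ɤ/ ([-round]) → [ɯ]
/u/ harmonizes with /ɤ/ ([-round]) → [ɯ]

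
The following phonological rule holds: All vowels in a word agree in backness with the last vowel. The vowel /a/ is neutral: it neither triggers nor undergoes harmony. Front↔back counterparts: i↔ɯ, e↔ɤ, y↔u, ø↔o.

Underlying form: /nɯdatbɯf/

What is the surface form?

[nɯdatbɯf]

no segment meets the rule's conditions; no change.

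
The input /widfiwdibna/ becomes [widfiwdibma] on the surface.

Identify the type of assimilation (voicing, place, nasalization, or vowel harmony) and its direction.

place assimilation, progressive

/n/→[m].
Each target copies a feature from the preceding segment, so the direction is progressive.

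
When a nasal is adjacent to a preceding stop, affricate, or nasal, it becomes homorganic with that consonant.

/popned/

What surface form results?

[popmed]

/n/ after /p/ (labial) → [m]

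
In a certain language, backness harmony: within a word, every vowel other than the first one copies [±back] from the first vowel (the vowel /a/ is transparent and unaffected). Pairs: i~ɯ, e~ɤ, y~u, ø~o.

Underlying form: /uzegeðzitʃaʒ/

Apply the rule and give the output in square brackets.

[uzɤgɤðzɯtʃaʒ]

/e/ harmonizes with /u/ ([+back]) → [ɤ]
/e/ harmonizes with /u/ ([+back]) → [ɤ]
/i/ harmonizes with /u/ ([+back]) → [ɯ]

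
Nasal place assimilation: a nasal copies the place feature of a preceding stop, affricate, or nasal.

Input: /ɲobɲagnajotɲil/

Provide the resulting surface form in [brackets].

[ɲobmagŋajotnil]

/ɲ/ after /b/ (labial) → [m]
/n/ after /g/ (velar) → [ŋ]
/ɲ/ after /t/ (alveolar) → [n]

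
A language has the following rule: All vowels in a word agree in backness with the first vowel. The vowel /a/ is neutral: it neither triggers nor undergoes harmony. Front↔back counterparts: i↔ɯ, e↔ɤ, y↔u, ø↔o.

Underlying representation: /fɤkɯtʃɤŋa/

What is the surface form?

[fɤkɯtʃɤŋa]

no segment meets the rule's conditions; no change.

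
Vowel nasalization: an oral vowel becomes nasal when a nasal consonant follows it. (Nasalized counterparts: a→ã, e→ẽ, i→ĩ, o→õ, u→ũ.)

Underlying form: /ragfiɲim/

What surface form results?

[ragfĩɲĩm]

/i/ before nasal /ɲ/ → [ĩ]
/i/ before nasal /m/ → [ĩ]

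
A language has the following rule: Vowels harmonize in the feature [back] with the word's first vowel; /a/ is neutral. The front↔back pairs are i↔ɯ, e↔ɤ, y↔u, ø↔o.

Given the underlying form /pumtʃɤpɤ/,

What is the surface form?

no segment meets the rule's conditions; no change.

[pumtʃɤpɤ]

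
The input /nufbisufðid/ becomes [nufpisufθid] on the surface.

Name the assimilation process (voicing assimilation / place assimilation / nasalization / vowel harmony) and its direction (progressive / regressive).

/b/→[p] /ð/→[θ].
Each target copies a feature from the preceding segment, so the direction is progressive.

voicing assimilation, progressive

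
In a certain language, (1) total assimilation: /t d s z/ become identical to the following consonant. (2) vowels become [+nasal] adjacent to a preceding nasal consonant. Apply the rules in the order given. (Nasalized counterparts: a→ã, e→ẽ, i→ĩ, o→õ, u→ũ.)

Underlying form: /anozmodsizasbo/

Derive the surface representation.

Rule 1: /z/ before /m/ → [m] (total assimilation)
Rule 1: /d/ before /s/ → [s] (total assimilation)
Rule 1: /s/ before /b/ → [b] (total assimilation)
After rule 1: anommossizabbo
Rule 2: /o/ after nasal /n/ → [õ]
Rule 2: /o/ after nasal /m/ → [õ]

[anõmmõssizabbo]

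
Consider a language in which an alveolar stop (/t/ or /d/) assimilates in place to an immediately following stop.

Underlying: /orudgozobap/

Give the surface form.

/d/ before /g/ (velar) → [g]

[oruggozobap]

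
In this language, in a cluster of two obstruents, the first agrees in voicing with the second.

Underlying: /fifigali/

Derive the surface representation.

no segment meets the rule's conditions; no change.

[fifigali]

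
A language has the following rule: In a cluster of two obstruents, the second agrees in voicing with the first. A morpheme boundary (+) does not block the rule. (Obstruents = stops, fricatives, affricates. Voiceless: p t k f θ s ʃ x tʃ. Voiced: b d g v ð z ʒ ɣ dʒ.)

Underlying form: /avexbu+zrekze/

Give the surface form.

[avexpu+zrekse]

/b/ after /x/ (voiceless) → [p]
/z/ after /k/ (voiceless) → [s]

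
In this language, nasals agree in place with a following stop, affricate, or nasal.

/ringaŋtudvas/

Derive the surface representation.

/n/ before /g/ (velar) → [ŋ]
/ŋ/ before /t/ (alveolar) → [n]

[riŋgantudvas]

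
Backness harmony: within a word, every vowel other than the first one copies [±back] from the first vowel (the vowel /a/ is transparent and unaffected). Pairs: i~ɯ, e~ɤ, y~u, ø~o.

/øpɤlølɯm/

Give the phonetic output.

/ɤ/ harmonizes with /ø/ ([-back]) → [e]
/ɯ/ harmonizes with /ø/ ([-back]) → [i]

[øpelølim]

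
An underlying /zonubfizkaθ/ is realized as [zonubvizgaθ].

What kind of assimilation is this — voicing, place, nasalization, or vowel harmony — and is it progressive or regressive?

/f/→[v] /k/→[g].
Each target copies a feature from the preceding segment, so the direction is progressive.

voicing assimilation, progressive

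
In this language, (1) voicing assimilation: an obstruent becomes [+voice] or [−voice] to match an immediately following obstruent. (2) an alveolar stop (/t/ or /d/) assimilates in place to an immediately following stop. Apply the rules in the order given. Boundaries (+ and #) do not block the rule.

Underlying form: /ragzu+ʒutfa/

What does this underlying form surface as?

[ragzu+ʒutfa]

Rule 1: no segment meets the rule's conditions; no change.
After rule 1: ragzu+ʒutfa
Rule 2: no segment meets the rule's conditions; no change.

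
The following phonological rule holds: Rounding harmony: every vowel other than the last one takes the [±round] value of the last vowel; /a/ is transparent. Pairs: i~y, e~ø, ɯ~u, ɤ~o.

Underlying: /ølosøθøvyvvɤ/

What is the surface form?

/ø/ harmonizes with /ɤ/ ([-round]) → [e]
/o/ harmonizes with /ɤ/ ([-round]) → [ɤ]
/ø/ harmonizes with /ɤ/ ([-round]) → [e]
/ø/ harmonizes with /ɤ/ ([-round]) → [e]
/y/ harmonizes with /ɤ/ ([-round]) → [i]

[elɤseθevivvɤ]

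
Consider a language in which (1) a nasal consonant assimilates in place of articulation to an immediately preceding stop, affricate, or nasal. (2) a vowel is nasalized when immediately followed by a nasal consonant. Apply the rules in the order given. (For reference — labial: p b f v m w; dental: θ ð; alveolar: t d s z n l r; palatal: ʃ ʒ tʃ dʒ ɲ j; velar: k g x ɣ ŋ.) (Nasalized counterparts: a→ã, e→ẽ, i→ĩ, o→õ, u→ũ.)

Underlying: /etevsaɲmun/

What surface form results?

Rule 1: /m/ after /ɲ/ (palatal) → [ɲ]
After rule 1: etevsaɲɲun
Rule 2: /a/ before nasal /ɲ/ → [ã]
Rule 2: /u/ before nasal /n/ → [ũ]

[etevsãɲɲũn]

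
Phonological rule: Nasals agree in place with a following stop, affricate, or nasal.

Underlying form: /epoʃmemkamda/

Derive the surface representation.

/m/ before /k/ (velar) → [ŋ]
/m/ before /d/ (alveolar) → [n]

[epoʃmeŋkanda]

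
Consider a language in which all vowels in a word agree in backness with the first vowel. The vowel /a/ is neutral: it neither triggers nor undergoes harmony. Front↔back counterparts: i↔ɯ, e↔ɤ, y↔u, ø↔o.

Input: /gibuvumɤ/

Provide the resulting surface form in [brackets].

[gibyvyme]

/u/ harmonizes with /i/ ([-back]) → [y]
/u/ harmonizes with /i/ ([-back]) → [y]
/ɤ/ harmonizes with /i/ ([-back]) → [e]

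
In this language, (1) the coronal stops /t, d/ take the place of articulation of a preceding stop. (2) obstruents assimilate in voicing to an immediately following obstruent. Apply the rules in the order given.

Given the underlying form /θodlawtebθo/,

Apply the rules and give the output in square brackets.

[θodlawtepθo]

Rule 1: no segment meets the rule's conditions; no change.
After rule 1: θodlawtebθo
Rule 2: /b/ before /θ/ (voiceless) → [p]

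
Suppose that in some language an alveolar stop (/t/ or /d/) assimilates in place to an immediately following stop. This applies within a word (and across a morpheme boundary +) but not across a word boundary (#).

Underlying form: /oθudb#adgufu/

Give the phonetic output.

/d/ before /b/ (labial) → [b]
/d/ before /g/ (velar) → [g]

[oθubb#aggufu]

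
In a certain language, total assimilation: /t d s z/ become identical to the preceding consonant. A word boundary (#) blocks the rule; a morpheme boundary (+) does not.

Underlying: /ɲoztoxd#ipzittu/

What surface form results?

/t/ after /z/ → [z] (total assimilation)
/d/ after /x/ → [x] (total assimilation)
/z/ after /p/ → [p] (total assimilation)

[ɲozzoxx#ippittu]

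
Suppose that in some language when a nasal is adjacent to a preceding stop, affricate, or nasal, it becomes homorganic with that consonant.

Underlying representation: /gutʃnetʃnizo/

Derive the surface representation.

/n/ after /tʃ/ (palatal) → [ɲ]
/n/ after /tʃ/ (palatal) → [ɲ]

[gutʃɲetʃɲizo]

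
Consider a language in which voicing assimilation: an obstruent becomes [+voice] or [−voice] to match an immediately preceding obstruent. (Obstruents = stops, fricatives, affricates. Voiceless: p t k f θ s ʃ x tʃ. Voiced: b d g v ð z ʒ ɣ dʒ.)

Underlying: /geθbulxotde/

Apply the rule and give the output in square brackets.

[geθpulxotte]

/b/ after /θ/ (voiceless) → [p]
/d/ after /t/ (voiceless) → [t]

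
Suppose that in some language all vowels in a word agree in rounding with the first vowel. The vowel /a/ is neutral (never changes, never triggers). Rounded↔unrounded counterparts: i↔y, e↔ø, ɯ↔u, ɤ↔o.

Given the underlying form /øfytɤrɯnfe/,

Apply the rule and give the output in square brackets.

[øfytorunfø]

/ɤ/ harmonizes with /ø/ ([+round]) → [o]
/ɯ/ harmonizes with /ø/ ([+round]) → [u]
/e/ harmonizes with /ø/ ([+round]) → [ø]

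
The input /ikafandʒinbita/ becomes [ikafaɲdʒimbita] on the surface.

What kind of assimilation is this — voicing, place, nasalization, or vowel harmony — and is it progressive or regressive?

place assimilation, regressive

/n/→[ɲ] /n/→[m].
Each target copies a feature from the following segment, so the direction is regressive.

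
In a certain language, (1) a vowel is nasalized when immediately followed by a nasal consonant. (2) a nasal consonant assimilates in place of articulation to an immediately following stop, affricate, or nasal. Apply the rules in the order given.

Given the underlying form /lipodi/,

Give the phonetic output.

Rule 1: no segment meets the rule's conditions; no change.
After rule 1: lipodi
Rule 2: no segment meets the rule's conditions; no change.

[lipodi]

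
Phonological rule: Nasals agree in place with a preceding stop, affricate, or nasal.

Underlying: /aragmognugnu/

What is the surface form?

[aragŋogŋugŋu]

/m/ after /g/ (velar) → [ŋ]
/n/ after /g/ (velar) → [ŋ]
/n/ after /g/ (velar) → [ŋ]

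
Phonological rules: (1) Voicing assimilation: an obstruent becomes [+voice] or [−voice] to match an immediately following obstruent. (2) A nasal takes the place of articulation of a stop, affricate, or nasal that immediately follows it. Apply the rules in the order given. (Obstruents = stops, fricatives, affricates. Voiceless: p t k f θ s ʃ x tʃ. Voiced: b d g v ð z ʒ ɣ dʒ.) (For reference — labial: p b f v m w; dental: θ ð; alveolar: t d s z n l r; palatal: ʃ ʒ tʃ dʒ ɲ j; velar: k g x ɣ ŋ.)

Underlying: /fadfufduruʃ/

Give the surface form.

Rule 1: /d/ before /f/ (voiceless) → [t]
Rule 1: /f/ before /d/ (voiced) → [v]
After rule 1: fatfuvduruʃ
Rule 2: no segment meets the rule's conditions; no change.

[fatfuvduruʃ]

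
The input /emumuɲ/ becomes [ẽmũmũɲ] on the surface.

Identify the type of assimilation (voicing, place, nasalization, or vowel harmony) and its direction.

/e/→[ẽ] /u/→[ũ] /u/→[ũ].
Each target copies a feature from the following segment, so the direction is regressive.

nasalization, regressive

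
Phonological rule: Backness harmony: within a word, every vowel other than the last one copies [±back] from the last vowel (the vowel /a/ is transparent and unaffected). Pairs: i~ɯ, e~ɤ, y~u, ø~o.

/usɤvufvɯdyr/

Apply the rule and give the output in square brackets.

/u/ harmonizes with /y/ ([-back]) → [y]
/ɤ/ harmonizes with /y/ ([-back]) → [e]
/u/ harmonizes with /y/ ([-back]) → [y]
/ɯ/ harmonizes with /y/ ([-back]) → [i]

[ysevyfvidyr]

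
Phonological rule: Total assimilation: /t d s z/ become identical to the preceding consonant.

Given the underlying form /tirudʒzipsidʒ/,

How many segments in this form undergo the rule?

/z/ after /dʒ/ → [dʒ] (total assimilation)
/s/ after /p/ → [p] (total assimilation)
2 segments change.

2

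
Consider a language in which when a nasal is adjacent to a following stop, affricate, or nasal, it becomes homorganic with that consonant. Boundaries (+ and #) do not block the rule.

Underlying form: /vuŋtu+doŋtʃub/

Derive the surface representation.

[vuntu+doɲtʃub]

/ŋ/ before /t/ (alveolar) → [n]
/ŋ/ before /tʃ/ (palatal) → [ɲ]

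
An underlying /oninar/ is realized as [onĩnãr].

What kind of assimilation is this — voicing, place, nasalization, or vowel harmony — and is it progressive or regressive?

nasalization, progressive

/i/→[ĩ] /a/→[ã].
Each target copies a feature from the preceding segment, so the direction is progressive.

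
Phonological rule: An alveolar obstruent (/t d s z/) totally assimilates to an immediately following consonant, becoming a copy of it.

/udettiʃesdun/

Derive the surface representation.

/s/ before /d/ → [d] (total assimilation)

[udettiʃeddun]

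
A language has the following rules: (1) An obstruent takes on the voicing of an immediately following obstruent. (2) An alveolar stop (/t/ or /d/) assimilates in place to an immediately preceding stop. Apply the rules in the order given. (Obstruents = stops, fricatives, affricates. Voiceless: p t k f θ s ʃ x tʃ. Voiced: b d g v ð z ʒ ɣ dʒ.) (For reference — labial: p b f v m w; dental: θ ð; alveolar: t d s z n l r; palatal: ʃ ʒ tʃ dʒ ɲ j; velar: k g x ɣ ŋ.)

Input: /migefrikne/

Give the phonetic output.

Rule 1: no segment meets the rule's conditions; no change.
After rule 1: migefrikne
Rule 2: no segment meets the rule's conditions; no change.

[migefrikne]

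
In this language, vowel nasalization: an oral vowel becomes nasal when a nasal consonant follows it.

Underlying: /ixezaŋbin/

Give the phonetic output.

/a/ before nasal /ŋ/ → [ã]
/i/ before nasal /n/ → [ĩ]

[ixezãŋbĩn]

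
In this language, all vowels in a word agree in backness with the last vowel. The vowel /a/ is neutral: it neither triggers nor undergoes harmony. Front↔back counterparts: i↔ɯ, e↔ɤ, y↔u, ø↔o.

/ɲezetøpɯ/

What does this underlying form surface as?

/e/ harmonizes with /ɯ/ ([+back]) → [ɤ]
/e/ harmonizes with /ɯ/ ([+back]) → [ɤ]
/ø/ harmonizes with /ɯ/ ([+back]) → [o]

[ɲɤzɤtopɯ]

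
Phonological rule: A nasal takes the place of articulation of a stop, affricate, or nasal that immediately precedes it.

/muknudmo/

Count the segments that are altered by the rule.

/n/ after /k/ (velar) → [ŋ]
/m/ after /d/ (alveolar) → [n]
2 segments change.

2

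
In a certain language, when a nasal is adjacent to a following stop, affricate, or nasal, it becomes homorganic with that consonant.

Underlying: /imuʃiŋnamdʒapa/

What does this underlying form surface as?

[imuʃinnaɲdʒapa]

/ŋ/ before /n/ (alveolar) → [n]
/m/ before /dʒ/ (palatal) → [ɲ]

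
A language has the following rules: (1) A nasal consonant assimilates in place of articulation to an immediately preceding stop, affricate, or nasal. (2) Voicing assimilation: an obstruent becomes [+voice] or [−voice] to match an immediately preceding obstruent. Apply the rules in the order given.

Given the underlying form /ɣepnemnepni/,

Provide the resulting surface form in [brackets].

[ɣepmemmepmi]

Rule 1: /n/ after /p/ (labial) → [m]
Rule 1: /n/ after /m/ (labial) → [m]
Rule 1: /n/ after /p/ (labial) → [m]
After rule 1: ɣepmemmepmi
Rule 2: no segment meets the rule's conditions; no change.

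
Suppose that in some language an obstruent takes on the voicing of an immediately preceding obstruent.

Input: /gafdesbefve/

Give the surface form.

[gaftespeffe]

/d/ after /f/ (voiceless) → [t]
/b/ after /s/ (voiceless) → [p]
/v/ after /f/ (voiceless) → [f]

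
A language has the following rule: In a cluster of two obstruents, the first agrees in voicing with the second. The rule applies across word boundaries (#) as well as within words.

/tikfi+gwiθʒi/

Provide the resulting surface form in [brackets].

/θ/ before /ʒ/ (voiced) → [ð]

[tikfi+gwiðʒi]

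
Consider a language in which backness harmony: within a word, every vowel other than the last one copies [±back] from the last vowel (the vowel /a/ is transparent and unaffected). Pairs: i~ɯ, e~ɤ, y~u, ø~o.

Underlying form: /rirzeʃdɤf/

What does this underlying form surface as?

/i/ harmonizes with /ɤ/ ([+back]) → [ɯ]
/e/ harmonizes with /ɤ/ ([+back]) → [ɤ]

[rɯrzɤʃdɤf]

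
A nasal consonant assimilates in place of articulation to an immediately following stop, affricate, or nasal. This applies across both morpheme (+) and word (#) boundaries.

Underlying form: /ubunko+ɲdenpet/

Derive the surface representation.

/n/ before /k/ (velar) → [ŋ]
/ɲ/ before /d/ (alveolar) → [n]
/n/ before /p/ (labial) → [m]

[ubuŋko+ndempet]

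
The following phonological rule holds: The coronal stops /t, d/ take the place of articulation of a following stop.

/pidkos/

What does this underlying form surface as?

/d/ before /k/ (velar) → [g]

[pigkos]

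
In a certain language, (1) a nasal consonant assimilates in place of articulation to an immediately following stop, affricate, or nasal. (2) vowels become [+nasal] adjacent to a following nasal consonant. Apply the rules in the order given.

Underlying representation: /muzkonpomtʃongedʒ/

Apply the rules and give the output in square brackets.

Rule 1: /n/ before /p/ (labial) → [m]
Rule 1: /m/ before /tʃ/ (palatal) → [ɲ]
Rule 1: /n/ before /g/ (velar) → [ŋ]
After rule 1: muzkompoɲtʃoŋgedʒ
Rule 2: /o/ before nasal /m/ → [õ]
Rule 2: /o/ before nasal /ɲ/ → [õ]
Rule 2: /o/ before nasal /ŋ/ → [õ]

[muzkõmpõɲtʃõŋgedʒ]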